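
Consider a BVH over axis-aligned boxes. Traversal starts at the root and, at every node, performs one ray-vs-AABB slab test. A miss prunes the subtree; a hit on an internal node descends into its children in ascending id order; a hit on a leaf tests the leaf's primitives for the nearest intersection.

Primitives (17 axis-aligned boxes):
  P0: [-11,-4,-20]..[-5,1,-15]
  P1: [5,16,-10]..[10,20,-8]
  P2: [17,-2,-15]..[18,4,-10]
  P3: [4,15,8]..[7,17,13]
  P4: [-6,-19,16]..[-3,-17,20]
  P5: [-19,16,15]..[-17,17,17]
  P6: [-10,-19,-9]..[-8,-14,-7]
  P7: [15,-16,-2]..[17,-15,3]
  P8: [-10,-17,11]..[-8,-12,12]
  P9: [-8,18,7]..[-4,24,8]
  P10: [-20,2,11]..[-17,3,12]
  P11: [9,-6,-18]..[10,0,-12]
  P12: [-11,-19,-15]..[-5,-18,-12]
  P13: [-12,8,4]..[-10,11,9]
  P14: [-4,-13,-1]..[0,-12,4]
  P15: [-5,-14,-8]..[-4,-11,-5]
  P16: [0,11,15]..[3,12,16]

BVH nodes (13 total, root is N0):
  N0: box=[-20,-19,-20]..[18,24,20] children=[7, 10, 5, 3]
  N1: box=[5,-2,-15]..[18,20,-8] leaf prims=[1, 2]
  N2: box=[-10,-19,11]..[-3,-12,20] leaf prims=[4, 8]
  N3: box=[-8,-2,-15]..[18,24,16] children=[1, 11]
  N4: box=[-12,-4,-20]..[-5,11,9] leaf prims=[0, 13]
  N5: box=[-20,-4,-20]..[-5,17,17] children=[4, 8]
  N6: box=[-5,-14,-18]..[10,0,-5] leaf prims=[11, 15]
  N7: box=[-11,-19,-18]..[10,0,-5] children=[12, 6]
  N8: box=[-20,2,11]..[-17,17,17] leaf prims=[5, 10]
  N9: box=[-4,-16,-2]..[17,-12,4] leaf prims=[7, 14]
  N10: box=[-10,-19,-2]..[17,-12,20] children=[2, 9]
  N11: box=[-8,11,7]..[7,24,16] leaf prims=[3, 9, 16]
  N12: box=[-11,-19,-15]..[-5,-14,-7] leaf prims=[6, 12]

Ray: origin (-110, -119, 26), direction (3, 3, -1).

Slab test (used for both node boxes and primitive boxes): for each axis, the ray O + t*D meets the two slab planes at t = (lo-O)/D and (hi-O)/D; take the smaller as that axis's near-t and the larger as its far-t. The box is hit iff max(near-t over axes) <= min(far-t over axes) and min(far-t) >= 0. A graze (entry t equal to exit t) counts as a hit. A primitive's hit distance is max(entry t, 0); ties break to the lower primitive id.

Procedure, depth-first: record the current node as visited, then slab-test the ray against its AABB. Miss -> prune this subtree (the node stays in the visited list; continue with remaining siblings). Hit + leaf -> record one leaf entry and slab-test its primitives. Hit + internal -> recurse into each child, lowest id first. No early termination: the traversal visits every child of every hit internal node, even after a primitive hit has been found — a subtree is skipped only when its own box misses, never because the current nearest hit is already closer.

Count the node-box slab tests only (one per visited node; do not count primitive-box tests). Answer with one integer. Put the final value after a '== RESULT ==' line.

Walk:
N0 x:[30,128/3] y:[100/3,143/3] z:[6,46] -> hit [100/3,128/3], descend [3, 5, 7, 10]
  N3 x:[34,128/3] y:[39,143/3] z:[10,41] -> hit [39,41], descend [1, 11]
    N1 x:[115/3,128/3] y:[39,139/3] z:[34,41] -> hit [39,41] leaf, test {P1(miss), P2(miss)}
    N11 x:[34,39] y:[130/3,143/3] z:[10,19] -> miss, prune
  N5 x:[30,35] y:[115/3,136/3] z:[9,46] -> miss, prune
  N7 x:[33,40] y:[100/3,119/3] z:[31,44] -> hit [100/3,119/3], descend [6, 12]
    N6 x:[35,40] y:[35,119/3] z:[31,44] -> hit [35,119/3] leaf, test {P11@t=119/3, P15(miss)}
    N12 x:[33,35] y:[100/3,35] z:[33,41] -> hit [100/3,35] leaf, test {P6@t=100/3, P12(miss)}
  N10 x:[100/3,127/3] y:[100/3,107/3] z:[6,28] -> miss, prune

9 AABB tests over nodes [0, 3, 1, 11, 5, 7, 6, 12, 10]; 3 leaves entered; closest P6.

== RESULT ==
9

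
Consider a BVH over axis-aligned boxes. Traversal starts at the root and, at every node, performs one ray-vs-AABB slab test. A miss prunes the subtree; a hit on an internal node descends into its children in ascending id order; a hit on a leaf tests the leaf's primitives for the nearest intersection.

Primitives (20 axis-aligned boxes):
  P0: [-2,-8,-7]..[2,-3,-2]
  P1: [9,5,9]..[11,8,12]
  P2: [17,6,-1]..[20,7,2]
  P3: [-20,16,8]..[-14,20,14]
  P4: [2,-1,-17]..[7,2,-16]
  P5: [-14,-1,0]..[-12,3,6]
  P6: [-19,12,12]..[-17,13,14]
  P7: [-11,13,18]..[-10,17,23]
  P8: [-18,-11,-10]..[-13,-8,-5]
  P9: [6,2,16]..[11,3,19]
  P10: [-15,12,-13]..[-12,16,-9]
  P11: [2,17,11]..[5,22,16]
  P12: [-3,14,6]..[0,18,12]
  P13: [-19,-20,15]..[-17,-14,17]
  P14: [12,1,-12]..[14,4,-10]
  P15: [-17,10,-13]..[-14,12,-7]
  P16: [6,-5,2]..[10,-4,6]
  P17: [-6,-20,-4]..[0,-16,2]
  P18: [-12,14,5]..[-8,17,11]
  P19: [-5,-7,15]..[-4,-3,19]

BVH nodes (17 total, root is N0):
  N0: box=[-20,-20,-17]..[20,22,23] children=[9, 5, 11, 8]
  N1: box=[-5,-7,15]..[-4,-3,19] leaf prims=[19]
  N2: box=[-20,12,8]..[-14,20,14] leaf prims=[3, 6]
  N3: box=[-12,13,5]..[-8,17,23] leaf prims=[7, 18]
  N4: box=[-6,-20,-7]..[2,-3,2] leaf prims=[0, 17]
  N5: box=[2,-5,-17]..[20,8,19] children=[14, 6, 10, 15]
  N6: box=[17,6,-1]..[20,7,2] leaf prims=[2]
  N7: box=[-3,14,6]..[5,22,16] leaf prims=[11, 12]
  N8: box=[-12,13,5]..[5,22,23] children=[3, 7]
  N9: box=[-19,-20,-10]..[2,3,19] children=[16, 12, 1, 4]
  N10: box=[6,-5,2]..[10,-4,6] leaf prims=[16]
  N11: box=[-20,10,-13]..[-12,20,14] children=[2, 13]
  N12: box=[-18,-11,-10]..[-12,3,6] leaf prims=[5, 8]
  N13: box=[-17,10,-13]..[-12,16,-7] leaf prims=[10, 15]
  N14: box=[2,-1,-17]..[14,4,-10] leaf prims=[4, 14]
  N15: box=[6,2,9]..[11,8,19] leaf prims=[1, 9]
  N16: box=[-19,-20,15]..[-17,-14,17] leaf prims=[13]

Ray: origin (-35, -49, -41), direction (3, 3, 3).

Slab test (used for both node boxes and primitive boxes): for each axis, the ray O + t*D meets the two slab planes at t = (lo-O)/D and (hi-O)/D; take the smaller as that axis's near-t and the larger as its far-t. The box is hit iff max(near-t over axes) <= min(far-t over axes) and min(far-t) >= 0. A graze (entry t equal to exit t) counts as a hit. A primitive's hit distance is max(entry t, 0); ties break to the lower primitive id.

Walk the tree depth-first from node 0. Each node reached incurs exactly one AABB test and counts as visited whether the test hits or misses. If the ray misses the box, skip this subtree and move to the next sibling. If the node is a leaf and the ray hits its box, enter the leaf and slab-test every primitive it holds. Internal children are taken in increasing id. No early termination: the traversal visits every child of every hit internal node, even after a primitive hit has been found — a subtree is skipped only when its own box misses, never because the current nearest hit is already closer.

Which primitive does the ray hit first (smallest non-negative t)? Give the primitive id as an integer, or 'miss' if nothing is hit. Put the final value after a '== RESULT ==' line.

Walk:
N0 x:[5,55/3] y:[29/3,71/3] z:[8,64/3] -> hit [29/3,55/3], descend [5, 8, 9, 11]
  N5 x:[37/3,55/3] y:[44/3,19] z:[8,20] -> hit [44/3,55/3], descend [6, 10, 14, 15]
    N6 x:[52/3,55/3] y:[55/3,56/3] z:[40/3,43/3] -> miss, prune
    N10 x:[41/3,15] y:[44/3,15] z:[43/3,47/3] -> hit [44/3,15] leaf, test {P16@t=44/3}
    N14 x:[37/3,49/3] y:[16,53/3] z:[8,31/3] -> miss, prune
    N15 x:[41/3,46/3] y:[17,19] z:[50/3,20] -> miss, prune
  N8 x:[23/3,40/3] y:[62/3,71/3] z:[46/3,64/3] -> miss, prune
  N9 x:[16/3,37/3] y:[29/3,52/3] z:[31/3,20] -> hit [31/3,37/3], descend [1, 4, 12, 16]
    N1 x:[10,31/3] y:[14,46/3] z:[56/3,20] -> miss, prune
    N4 x:[29/3,37/3] y:[29/3,46/3] z:[34/3,43/3] -> hit [34/3,37/3] leaf, test {P0(miss), P17(miss)}
    N12 x:[17/3,23/3] y:[38/3,52/3] z:[31/3,47/3] -> miss, prune
    N16 x:[16/3,6] y:[29/3,35/3] z:[56/3,58/3] -> miss, prune
  N11 x:[5,23/3] y:[59/3,23] z:[28/3,55/3] -> miss, prune

order=[0, 5, 6, 10, 14, 15, 8, 9, 1, 4, 12, 16, 11]  |boxes|=13  |leaves|=2  hit=P16

== RESULT ==
16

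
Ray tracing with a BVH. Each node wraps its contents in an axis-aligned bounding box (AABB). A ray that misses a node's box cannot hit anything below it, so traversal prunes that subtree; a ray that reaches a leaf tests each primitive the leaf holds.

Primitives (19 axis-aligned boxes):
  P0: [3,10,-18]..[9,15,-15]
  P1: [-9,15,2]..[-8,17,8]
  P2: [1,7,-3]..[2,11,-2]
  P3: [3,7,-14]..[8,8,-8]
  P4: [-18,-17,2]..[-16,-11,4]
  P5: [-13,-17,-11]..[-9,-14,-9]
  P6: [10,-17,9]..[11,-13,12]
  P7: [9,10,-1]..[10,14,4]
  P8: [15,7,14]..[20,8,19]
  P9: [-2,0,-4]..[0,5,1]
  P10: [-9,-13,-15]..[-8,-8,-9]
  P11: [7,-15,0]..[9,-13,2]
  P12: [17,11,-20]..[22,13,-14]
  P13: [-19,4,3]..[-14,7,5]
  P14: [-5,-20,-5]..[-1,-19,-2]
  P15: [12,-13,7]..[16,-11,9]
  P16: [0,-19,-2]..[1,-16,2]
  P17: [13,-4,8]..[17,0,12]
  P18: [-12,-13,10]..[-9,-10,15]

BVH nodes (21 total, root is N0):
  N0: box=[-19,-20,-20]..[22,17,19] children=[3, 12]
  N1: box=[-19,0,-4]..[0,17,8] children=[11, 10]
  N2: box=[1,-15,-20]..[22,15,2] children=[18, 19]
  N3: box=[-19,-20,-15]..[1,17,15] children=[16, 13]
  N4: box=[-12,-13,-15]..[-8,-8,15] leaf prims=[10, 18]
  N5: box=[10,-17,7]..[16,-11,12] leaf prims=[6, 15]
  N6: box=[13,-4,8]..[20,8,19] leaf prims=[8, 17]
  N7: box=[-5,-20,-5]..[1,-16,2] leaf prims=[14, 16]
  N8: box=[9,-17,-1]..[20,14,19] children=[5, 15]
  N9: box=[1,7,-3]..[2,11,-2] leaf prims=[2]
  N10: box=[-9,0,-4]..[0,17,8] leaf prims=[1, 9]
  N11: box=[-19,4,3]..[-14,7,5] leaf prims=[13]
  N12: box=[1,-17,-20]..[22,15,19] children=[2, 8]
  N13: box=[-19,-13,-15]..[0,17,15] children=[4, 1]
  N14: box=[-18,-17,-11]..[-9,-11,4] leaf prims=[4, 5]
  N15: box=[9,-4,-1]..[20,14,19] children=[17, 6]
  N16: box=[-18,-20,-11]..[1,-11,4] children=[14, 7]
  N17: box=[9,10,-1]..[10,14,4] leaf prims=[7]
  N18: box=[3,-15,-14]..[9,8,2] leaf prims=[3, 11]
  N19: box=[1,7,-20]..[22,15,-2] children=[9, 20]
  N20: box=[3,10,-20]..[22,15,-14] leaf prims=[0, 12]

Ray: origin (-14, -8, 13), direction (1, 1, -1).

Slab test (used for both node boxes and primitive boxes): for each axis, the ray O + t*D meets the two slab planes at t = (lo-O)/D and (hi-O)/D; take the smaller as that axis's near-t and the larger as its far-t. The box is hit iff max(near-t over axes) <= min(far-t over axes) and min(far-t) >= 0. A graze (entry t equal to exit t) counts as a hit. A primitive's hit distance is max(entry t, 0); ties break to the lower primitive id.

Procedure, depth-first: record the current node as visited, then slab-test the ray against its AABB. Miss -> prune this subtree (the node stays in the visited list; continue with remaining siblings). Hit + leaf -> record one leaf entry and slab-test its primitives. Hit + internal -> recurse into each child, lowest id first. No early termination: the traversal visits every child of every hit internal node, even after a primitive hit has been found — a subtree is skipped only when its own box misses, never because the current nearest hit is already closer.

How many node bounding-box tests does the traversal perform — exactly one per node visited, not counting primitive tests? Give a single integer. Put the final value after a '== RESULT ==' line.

Traverse from the root:
N0 x:[-5,36] y:[-12,25] z:[-6,33] -> hit [-5,25], descend [3, 12]
  N3 x:[-5,15] y:[-12,25] z:[-2,28] -> hit [-2,15], descend [13, 16]
    N13 x:[-5,14] y:[-5,25] z:[-2,28] -> hit [-2,14], descend [1, 4]
      N1 x:[-5,14] y:[8,25] z:[5,17] -> hit [8,14], descend [10, 11]
        N10 x:[5,14] y:[8,25] z:[5,17] -> hit [8,14] leaf, test {P1(miss), P9@t=12}
        N11 x:[-5,0] y:[12,15] z:[8,10] -> miss, prune
      N4 x:[2,6] y:[-5,0] z:[-2,28] -> miss, prune
    N16 x:[-4,15] y:[-12,-3] z:[9,24] -> miss, prune
  N12 x:[15,36] y:[-9,23] z:[-6,33] -> hit [15,23], descend [2, 8]
    N2 x:[15,36] y:[-7,23] z:[11,33] -> hit [15,23], descend [18, 19]
      N18 x:[17,23] y:[-7,16] z:[11,27] -> miss, prune
      N19 x:[15,36] y:[15,23] z:[15,33] -> hit [15,23], descend [9, 20]
        N9 x:[15,16] y:[15,19] z:[15,16] -> hit [15,16] leaf, test {P2@t=15}
        N20 x:[17,36] y:[18,23] z:[27,33] -> miss, prune
    N8 x:[23,34] y:[-9,22] z:[-6,14] -> miss, prune

Summary -> nodes [0, 3, 13, 1, 10, 11, 4, 16, 12, 2, 18, 19, 9, 20, 8]; box-tests=15; leaf-entries=2; first=P9

== RESULT ==
15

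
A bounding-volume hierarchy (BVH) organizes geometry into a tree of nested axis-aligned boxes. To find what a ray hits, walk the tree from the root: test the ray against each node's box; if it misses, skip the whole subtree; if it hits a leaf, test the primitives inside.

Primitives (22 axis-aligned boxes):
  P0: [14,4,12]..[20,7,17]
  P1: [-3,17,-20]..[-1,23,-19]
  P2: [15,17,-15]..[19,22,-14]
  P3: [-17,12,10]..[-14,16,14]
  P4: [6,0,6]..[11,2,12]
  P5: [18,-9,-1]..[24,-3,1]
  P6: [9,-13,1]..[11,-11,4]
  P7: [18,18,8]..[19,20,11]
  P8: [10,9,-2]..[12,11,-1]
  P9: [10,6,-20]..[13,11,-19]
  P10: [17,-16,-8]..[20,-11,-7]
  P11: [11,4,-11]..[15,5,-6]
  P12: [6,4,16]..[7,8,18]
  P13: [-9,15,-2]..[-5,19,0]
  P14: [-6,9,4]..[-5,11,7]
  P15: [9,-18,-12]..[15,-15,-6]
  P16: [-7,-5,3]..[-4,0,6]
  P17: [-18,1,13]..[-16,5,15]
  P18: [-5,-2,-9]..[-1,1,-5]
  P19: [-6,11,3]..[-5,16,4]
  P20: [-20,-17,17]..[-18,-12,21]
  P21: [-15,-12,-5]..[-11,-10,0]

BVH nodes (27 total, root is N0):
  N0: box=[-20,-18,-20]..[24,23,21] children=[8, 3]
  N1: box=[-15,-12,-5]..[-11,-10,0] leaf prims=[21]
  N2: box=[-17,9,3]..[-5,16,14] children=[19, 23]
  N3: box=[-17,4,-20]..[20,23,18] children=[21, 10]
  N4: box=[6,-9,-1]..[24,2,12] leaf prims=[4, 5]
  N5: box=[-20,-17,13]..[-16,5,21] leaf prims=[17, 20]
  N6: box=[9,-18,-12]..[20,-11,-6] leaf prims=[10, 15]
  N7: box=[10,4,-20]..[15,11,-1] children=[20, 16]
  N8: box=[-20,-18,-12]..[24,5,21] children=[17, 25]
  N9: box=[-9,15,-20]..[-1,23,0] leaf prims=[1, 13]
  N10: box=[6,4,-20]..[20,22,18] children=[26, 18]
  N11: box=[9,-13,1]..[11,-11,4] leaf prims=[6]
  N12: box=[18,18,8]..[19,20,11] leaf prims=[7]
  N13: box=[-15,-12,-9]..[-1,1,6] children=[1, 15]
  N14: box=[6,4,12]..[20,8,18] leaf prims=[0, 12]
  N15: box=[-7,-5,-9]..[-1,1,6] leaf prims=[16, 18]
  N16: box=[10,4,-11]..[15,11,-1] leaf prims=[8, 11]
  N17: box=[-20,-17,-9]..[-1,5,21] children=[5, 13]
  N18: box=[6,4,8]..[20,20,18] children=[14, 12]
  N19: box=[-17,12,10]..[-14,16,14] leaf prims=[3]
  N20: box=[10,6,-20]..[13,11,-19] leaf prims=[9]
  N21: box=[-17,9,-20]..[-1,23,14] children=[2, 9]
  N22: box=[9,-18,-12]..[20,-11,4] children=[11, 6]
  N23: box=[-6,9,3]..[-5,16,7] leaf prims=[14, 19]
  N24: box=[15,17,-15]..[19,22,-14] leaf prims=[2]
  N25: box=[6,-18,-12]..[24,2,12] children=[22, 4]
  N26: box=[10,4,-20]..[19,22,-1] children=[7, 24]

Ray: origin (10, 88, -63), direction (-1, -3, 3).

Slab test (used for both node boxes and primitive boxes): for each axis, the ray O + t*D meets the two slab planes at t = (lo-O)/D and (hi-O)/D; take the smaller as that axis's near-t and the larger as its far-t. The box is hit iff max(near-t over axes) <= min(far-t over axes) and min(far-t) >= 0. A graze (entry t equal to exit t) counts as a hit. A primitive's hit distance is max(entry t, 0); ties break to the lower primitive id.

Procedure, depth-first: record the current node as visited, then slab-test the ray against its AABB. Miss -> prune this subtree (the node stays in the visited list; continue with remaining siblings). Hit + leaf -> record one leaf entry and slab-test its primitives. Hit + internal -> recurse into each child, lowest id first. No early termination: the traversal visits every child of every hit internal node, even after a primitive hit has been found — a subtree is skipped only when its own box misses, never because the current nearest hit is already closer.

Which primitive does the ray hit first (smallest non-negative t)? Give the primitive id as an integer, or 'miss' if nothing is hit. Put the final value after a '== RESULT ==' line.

Traverse from the root:
N0 x:[-14,30] y:[65/3,106/3] z:[43/3,28] -> hit [65/3,28], descend [3, 8]
  N3 x:[-10,27] y:[65/3,28] z:[43/3,27] -> hit [65/3,27], descend [10, 21]
    N10 x:[-10,4] y:[22,28] z:[43/3,27] -> miss, prune
    N21 x:[11,27] y:[65/3,79/3] z:[43/3,77/3] -> hit [65/3,77/3], descend [2, 9]
      N2 x:[15,27] y:[24,79/3] z:[22,77/3] -> hit [24,77/3], descend [19, 23]
        N19 x:[24,27] y:[24,76/3] z:[73/3,77/3] -> hit [73/3,76/3] leaf, test {P3@t=73/3}
        N23 x:[15,16] y:[24,79/3] z:[22,70/3] -> miss, prune
      N9 x:[11,19] y:[65/3,73/3] z:[43/3,21] -> miss, prune
  N8 x:[-14,30] y:[83/3,106/3] z:[17,28] -> hit [83/3,28], descend [17, 25]
    N17 x:[11,30] y:[83/3,35] z:[18,28] -> hit [83/3,28], descend [5, 13]
      N5 x:[26,30] y:[83/3,35] z:[76/3,28] -> hit [83/3,28] leaf, test {P17(miss), P20(miss)}
      N13 x:[11,25] y:[29,100/3] z:[18,23] -> miss, prune
    N25 x:[-14,4] y:[86/3,106/3] z:[17,25] -> miss, prune

Visited [0, 3, 10, 21, 2, 19, 23, 9, 8, 17, 5, 13, 25]. Tests: 13 box, 2 leaf. Nearest: P3.

== RESULT ==
3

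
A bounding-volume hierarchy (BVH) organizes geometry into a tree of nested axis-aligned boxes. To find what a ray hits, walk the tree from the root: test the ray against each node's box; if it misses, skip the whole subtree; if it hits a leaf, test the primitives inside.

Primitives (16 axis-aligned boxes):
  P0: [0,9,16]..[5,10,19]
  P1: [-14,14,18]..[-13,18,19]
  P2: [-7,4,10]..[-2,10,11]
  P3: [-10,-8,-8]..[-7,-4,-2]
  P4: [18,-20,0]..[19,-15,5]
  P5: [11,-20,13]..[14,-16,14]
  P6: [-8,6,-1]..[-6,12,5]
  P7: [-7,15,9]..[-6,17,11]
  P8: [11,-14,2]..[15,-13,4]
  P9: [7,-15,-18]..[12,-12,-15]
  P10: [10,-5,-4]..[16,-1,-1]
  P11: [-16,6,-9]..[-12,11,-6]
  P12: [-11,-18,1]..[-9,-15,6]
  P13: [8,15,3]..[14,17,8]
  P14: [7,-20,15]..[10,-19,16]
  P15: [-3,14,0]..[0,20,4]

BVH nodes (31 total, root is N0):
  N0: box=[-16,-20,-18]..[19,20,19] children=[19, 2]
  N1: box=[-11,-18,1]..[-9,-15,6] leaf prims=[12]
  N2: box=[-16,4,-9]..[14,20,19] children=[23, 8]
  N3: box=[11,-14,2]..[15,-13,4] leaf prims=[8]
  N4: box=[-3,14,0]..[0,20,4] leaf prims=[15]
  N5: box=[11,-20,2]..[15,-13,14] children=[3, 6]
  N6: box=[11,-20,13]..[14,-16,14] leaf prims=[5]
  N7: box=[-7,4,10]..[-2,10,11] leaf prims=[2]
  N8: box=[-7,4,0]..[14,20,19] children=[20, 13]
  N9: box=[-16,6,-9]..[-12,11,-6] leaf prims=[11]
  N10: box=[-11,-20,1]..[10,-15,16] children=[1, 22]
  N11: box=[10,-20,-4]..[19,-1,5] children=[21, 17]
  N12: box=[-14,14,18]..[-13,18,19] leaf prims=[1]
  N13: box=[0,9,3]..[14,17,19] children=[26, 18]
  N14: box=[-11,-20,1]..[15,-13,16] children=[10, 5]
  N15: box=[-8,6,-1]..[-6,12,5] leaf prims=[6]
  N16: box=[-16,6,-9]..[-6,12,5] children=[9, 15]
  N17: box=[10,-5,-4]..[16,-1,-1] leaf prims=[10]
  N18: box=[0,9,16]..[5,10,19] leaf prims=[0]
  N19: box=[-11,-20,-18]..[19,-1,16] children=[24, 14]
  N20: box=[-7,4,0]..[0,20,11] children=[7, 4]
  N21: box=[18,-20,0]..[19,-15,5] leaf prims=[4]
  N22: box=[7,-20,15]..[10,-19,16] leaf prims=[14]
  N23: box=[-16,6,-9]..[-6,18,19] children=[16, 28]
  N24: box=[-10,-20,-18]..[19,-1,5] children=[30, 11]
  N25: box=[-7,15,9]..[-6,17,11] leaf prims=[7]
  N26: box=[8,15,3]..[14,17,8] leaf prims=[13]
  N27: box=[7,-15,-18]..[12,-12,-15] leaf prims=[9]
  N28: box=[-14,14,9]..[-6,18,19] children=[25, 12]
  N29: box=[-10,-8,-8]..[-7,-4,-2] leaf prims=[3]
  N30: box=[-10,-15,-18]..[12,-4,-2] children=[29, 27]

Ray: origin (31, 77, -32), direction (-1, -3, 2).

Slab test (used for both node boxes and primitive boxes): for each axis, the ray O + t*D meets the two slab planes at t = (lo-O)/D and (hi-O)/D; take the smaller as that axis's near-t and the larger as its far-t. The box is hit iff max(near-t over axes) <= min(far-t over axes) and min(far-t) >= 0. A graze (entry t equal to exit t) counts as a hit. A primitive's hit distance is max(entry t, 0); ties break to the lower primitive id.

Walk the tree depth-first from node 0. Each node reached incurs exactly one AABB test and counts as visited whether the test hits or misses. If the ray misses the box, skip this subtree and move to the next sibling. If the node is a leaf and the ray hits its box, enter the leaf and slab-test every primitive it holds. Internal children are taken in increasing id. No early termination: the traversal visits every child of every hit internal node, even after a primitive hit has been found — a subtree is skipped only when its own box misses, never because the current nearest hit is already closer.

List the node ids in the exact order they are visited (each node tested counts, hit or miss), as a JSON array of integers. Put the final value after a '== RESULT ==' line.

Walk:
N0 x:[12,47] y:[19,97/3] z:[7,51/2] -> hit [19,51/2], descend [2, 19]
  N2 x:[17,47] y:[19,73/3] z:[23/2,51/2] -> hit [19,73/3], descend [8, 23]
    N8 x:[17,38] y:[19,73/3] z:[16,51/2] -> hit [19,73/3], descend [13, 20]
      N13 x:[17,31] y:[20,68/3] z:[35/2,51/2] -> hit [20,68/3], descend [18, 26]
        N18 x:[26,31] y:[67/3,68/3] z:[24,51/2] -> miss, prune
        N26 x:[17,23] y:[20,62/3] z:[35/2,20] -> hit [20,20] leaf, test {P13@t=20}
      N20 x:[31,38] y:[19,73/3] z:[16,43/2] -> miss, prune
    N23 x:[37,47] y:[59/3,71/3] z:[23/2,51/2] -> miss, prune
  N19 x:[12,42] y:[26,97/3] z:[7,24] -> miss, prune

order=[0, 2, 8, 13, 18, 26, 20, 23, 19]  |boxes|=9  |leaves|=1  hit=P13

== RESULT ==
[0, 2, 8, 13, 18, 26, 20, 23, 19]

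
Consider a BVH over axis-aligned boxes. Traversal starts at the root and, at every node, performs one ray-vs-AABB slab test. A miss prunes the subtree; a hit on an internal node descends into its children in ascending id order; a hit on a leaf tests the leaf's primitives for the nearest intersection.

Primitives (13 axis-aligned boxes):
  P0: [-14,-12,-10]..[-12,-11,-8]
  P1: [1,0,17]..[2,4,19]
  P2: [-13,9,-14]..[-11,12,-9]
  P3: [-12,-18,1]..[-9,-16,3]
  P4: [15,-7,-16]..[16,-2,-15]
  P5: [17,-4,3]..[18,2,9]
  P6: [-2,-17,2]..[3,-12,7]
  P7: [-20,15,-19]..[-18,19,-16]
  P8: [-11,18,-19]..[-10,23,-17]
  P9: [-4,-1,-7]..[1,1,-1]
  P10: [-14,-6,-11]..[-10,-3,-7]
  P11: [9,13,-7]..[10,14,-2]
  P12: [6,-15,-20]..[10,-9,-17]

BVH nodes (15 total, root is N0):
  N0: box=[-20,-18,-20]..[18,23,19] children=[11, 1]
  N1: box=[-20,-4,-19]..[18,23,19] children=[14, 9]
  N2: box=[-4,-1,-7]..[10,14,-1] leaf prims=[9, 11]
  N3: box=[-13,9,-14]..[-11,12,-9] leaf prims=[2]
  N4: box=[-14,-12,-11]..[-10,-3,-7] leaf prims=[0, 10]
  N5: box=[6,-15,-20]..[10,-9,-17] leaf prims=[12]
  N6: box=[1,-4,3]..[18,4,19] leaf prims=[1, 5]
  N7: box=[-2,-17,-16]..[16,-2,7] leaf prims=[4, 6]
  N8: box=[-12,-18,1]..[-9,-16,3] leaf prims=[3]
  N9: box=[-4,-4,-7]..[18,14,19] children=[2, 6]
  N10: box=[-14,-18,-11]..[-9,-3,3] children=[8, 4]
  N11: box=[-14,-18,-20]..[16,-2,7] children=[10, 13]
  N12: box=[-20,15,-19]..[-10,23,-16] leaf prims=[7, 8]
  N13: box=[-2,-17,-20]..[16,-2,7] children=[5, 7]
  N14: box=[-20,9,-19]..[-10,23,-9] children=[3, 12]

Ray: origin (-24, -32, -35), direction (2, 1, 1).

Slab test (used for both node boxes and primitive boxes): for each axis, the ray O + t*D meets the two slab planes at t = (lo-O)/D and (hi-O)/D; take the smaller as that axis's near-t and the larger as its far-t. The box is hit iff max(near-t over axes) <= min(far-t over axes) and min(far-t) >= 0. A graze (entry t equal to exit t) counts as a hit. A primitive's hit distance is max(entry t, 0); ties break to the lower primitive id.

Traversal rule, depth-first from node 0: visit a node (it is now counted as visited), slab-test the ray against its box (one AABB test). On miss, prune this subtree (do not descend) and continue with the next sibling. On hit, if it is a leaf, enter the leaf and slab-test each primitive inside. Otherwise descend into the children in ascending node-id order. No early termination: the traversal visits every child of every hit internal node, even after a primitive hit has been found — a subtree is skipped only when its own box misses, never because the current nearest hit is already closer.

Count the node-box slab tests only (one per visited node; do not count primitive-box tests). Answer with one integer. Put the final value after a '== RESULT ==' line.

Traverse from the root:
N0 x:[2,21] y:[14,55] z:[15,54] -> hit [15,21], descend [1, 11]
  N1 x:[2,21] y:[28,55] z:[16,54] -> miss, prune
  N11 x:[5,20] y:[14,30] z:[15,42] -> hit [15,20], descend [10, 13]
    N10 x:[5,15/2] y:[14,29] z:[24,38] -> miss, prune
    N13 x:[11,20] y:[15,30] z:[15,42] -> hit [15,20], descend [5, 7]
      N5 x:[15,17] y:[17,23] z:[15,18] -> hit [17,17] leaf, test {P12@t=17}
      N7 x:[11,20] y:[15,30] z:[19,42] -> hit [19,20] leaf, test {P4(miss), P6(miss)}

Visited [0, 1, 11, 10, 13, 5, 7]. Tests: 7 box, 2 leaf. Nearest: P12.

== RESULT ==
7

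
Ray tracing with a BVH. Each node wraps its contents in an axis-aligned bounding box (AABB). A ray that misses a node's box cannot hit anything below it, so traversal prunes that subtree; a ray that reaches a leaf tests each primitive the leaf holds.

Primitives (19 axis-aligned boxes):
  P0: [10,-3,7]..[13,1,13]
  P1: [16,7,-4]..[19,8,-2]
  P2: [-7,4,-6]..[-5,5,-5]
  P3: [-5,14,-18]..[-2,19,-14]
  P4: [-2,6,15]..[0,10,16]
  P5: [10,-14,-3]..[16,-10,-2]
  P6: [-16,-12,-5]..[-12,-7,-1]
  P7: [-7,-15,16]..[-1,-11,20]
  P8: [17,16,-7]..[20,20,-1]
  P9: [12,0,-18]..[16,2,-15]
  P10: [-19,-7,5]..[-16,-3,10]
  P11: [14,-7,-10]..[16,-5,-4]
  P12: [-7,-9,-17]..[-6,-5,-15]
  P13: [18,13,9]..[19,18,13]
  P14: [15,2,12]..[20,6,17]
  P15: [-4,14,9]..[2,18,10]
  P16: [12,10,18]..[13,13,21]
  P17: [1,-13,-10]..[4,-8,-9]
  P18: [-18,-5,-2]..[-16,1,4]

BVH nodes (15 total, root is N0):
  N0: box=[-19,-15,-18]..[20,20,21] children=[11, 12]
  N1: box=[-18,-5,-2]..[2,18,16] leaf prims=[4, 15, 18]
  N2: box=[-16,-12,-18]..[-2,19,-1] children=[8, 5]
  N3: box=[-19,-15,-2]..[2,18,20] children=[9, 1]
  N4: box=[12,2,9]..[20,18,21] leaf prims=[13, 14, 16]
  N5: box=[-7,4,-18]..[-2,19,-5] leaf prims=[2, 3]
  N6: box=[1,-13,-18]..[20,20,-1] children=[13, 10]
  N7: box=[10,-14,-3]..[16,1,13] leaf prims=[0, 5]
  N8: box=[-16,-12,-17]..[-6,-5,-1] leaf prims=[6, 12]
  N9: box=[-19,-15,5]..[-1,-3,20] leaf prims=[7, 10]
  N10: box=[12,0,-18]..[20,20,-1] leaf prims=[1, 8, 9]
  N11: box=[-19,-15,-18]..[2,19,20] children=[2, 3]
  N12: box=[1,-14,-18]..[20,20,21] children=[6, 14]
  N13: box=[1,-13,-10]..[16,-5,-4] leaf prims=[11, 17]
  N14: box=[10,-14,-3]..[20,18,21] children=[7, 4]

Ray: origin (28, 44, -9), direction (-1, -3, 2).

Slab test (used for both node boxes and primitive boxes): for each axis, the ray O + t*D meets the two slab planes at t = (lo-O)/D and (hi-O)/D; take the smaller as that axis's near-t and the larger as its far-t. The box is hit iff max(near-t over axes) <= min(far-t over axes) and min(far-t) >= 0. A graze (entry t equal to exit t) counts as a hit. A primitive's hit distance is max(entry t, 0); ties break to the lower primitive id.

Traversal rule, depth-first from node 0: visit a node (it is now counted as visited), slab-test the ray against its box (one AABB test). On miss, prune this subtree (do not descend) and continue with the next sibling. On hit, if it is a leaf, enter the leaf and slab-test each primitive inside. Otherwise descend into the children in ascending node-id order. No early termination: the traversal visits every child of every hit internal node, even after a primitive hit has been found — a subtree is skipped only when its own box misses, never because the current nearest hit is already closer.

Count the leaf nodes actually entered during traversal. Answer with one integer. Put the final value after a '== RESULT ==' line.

Walk:
N0 x:[8,47] y:[8,59/3] z:[-9/2,15] -> hit [8,15], descend [11, 12]
  N11 x:[26,47] y:[25/3,59/3] z:[-9/2,29/2] -> miss, prune
  N12 x:[8,27] y:[8,58/3] z:[-9/2,15] -> hit [8,15], descend [6, 14]
    N6 x:[8,27] y:[8,19] z:[-9/2,4] -> miss, prune
    N14 x:[8,18] y:[26/3,58/3] z:[3,15] -> hit [26/3,15], descend [4, 7]
      N4 x:[8,16] y:[26/3,14] z:[9,15] -> hit [9,14] leaf, test {P13@t=9, P14@t=38/3, P16(miss)}
      N7 x:[12,18] y:[43/3,58/3] z:[3,11] -> miss, prune

7 AABB tests over nodes [0, 11, 12, 6, 14, 4, 7]; 1 leaf entered; closest P13.

== RESULT ==
1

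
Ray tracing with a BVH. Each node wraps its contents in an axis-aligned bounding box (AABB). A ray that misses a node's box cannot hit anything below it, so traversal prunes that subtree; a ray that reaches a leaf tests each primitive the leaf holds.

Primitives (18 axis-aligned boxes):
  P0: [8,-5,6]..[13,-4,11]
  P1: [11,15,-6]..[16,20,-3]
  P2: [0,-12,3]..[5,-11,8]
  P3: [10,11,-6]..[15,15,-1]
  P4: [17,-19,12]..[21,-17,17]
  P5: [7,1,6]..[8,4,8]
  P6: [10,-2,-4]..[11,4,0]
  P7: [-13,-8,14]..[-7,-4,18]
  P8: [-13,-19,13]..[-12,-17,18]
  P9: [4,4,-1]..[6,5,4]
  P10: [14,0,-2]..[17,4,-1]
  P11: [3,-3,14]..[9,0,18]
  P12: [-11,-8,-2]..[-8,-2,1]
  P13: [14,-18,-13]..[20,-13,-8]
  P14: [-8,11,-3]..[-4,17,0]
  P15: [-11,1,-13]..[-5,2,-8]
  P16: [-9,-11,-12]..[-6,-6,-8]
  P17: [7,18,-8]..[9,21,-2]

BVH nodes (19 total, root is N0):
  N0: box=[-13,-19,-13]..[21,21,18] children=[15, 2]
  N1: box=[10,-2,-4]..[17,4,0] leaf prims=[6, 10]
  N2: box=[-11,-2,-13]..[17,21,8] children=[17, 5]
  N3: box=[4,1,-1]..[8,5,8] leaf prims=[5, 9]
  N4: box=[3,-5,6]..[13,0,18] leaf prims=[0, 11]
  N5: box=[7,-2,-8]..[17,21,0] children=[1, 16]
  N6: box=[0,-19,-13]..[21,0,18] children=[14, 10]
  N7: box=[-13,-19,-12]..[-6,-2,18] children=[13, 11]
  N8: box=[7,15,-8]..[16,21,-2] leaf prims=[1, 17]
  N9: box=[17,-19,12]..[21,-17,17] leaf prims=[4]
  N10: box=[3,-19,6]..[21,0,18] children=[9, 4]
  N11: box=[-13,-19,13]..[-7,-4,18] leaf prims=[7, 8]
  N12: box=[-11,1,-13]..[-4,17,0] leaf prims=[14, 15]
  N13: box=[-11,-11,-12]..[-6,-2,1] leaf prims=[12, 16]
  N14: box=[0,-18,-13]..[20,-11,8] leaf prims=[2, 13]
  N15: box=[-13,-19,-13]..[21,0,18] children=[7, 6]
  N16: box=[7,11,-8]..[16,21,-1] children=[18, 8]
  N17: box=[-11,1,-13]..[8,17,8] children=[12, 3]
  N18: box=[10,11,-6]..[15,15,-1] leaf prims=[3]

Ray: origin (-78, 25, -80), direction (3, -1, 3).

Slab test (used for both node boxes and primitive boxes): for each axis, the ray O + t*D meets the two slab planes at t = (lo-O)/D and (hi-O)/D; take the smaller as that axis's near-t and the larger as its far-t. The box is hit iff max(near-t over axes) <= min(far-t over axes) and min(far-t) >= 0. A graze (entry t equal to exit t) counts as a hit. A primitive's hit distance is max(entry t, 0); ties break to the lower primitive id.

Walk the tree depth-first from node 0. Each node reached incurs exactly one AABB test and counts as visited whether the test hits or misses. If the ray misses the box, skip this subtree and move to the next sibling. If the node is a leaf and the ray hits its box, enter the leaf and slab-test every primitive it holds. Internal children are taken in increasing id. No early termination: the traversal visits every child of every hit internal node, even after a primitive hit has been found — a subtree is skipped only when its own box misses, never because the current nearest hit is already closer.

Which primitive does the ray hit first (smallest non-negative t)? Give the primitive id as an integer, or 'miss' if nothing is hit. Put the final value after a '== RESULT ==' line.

Walk:
N0 x:[65/3,33] y:[4,44] z:[67/3,98/3] -> hit [67/3,98/3], descend [2, 15]
  N2 x:[67/3,95/3] y:[4,27] z:[67/3,88/3] -> hit [67/3,27], descend [5, 17]
    N5 x:[85/3,95/3] y:[4,27] z:[24,80/3] -> miss, prune
    N17 x:[67/3,86/3] y:[8,24] z:[67/3,88/3] -> hit [67/3,24], descend [3, 12]
      N3 x:[82/3,86/3] y:[20,24] z:[79/3,88/3] -> miss, prune
      N12 x:[67/3,74/3] y:[8,24] z:[67/3,80/3] -> hit [67/3,24] leaf, test {P14(miss), P15@t=23}
  N15 x:[65/3,33] y:[25,44] z:[67/3,98/3] -> hit [25,98/3], descend [6, 7]
    N6 x:[26,33] y:[25,44] z:[67/3,98/3] -> hit [26,98/3], descend [10, 14]
      N10 x:[27,33] y:[25,44] z:[86/3,98/3] -> hit [86/3,98/3], descend [4, 9]
        N4 x:[27,91/3] y:[25,30] z:[86/3,98/3] -> hit [86/3,30] leaf, test {P0@t=29, P11(miss)}
        N9 x:[95/3,33] y:[42,44] z:[92/3,97/3] -> miss, prune
      N14 x:[26,98/3] y:[36,43] z:[67/3,88/3] -> miss, prune
    N7 x:[65/3,24] y:[27,44] z:[68/3,98/3] -> miss, prune

Summary -> nodes [0, 2, 5, 17, 3, 12, 15, 6, 10, 4, 9, 14, 7]; box-tests=13; leaf-entries=2; first=P15

== RESULT ==
15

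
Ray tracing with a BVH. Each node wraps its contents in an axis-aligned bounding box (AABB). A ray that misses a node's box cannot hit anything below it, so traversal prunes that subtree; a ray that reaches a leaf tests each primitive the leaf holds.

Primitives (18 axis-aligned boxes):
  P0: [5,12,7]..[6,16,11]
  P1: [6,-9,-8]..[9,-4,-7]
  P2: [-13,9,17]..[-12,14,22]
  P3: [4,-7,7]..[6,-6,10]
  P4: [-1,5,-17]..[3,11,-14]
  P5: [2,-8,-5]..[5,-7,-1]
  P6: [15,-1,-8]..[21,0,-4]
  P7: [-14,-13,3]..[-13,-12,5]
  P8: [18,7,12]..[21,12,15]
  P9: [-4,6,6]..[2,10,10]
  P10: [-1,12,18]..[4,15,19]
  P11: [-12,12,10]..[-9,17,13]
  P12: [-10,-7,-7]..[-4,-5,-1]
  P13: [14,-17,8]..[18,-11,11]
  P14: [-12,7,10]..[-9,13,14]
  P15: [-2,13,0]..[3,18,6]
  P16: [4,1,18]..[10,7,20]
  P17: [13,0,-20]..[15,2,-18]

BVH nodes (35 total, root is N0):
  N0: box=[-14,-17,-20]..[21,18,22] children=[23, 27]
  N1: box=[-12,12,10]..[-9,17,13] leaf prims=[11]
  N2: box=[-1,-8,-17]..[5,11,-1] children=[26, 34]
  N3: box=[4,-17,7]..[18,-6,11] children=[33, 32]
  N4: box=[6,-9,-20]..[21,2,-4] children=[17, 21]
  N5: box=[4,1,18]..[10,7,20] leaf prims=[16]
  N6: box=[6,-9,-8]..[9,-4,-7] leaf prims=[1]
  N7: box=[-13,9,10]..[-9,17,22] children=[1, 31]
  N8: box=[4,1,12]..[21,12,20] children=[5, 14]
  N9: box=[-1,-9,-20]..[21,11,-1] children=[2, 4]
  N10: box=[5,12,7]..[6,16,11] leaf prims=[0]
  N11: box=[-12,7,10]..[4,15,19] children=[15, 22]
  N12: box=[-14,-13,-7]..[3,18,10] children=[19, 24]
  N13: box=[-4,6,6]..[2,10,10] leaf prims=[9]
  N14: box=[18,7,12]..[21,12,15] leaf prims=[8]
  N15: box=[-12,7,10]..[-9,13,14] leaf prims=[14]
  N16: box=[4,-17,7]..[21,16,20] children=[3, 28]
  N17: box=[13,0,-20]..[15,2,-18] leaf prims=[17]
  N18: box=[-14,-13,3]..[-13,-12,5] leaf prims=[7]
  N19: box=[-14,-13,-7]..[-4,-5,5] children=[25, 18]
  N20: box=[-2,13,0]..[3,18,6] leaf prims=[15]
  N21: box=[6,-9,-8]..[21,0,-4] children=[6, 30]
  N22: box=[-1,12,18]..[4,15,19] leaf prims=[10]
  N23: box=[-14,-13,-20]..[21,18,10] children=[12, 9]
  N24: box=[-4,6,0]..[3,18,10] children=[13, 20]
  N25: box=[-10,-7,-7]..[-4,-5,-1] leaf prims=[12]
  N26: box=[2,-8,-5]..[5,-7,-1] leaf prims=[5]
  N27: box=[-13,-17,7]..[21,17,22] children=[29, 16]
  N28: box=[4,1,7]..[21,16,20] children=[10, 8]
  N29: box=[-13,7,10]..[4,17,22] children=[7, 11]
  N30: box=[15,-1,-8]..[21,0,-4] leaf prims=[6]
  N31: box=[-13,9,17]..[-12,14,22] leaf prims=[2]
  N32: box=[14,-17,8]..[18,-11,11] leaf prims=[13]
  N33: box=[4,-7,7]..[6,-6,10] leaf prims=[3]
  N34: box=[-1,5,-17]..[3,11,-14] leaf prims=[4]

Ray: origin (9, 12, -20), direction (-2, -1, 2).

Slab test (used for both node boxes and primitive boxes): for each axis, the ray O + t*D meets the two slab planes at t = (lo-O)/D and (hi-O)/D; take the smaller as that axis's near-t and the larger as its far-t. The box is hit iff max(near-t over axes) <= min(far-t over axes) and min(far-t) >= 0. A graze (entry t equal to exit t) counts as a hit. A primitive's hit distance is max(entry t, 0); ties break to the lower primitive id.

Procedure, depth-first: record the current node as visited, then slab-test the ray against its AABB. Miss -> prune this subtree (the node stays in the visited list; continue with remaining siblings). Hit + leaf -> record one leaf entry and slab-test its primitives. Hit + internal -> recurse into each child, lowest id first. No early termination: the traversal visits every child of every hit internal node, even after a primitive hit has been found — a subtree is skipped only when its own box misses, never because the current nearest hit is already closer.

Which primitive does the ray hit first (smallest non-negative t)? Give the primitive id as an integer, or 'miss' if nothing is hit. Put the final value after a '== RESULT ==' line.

Trace the traversal:
N0 x:[-6,23/2] y:[-6,29] z:[0,21] -> hit [0,23/2], descend [23, 27]
  N23 x:[-6,23/2] y:[-6,25] z:[0,15] -> hit [0,23/2], descend [9, 12]
    N9 x:[-6,5] y:[1,21] z:[0,19/2] -> hit [1,5], descend [2, 4]
      N2 x:[2,5] y:[1,20] z:[3/2,19/2] -> hit [2,5], descend [26, 34]
        N26 x:[2,7/2] y:[19,20] z:[15/2,19/2] -> miss, prune
        N34 x:[3,5] y:[1,7] z:[3/2,3] -> hit [3,3] leaf, test {P4@t=3}
      N4 x:[-6,3/2] y:[10,21] z:[0,8] -> miss, prune
    N12 x:[3,23/2] y:[-6,25] z:[13/2,15] -> hit [13/2,23/2], descend [19, 24]
      N19 x:[13/2,23/2] y:[17,25] z:[13/2,25/2] -> miss, prune
      N24 x:[3,13/2] y:[-6,6] z:[10,15] -> miss, prune
  N27 x:[-6,11] y:[-5,29] z:[27/2,21] -> miss, prune

Visited [0, 23, 9, 2, 26, 34, 4, 12, 19, 24, 27]. Tests: 11 box, 1 leaf. Nearest: P4.

== RESULT ==
4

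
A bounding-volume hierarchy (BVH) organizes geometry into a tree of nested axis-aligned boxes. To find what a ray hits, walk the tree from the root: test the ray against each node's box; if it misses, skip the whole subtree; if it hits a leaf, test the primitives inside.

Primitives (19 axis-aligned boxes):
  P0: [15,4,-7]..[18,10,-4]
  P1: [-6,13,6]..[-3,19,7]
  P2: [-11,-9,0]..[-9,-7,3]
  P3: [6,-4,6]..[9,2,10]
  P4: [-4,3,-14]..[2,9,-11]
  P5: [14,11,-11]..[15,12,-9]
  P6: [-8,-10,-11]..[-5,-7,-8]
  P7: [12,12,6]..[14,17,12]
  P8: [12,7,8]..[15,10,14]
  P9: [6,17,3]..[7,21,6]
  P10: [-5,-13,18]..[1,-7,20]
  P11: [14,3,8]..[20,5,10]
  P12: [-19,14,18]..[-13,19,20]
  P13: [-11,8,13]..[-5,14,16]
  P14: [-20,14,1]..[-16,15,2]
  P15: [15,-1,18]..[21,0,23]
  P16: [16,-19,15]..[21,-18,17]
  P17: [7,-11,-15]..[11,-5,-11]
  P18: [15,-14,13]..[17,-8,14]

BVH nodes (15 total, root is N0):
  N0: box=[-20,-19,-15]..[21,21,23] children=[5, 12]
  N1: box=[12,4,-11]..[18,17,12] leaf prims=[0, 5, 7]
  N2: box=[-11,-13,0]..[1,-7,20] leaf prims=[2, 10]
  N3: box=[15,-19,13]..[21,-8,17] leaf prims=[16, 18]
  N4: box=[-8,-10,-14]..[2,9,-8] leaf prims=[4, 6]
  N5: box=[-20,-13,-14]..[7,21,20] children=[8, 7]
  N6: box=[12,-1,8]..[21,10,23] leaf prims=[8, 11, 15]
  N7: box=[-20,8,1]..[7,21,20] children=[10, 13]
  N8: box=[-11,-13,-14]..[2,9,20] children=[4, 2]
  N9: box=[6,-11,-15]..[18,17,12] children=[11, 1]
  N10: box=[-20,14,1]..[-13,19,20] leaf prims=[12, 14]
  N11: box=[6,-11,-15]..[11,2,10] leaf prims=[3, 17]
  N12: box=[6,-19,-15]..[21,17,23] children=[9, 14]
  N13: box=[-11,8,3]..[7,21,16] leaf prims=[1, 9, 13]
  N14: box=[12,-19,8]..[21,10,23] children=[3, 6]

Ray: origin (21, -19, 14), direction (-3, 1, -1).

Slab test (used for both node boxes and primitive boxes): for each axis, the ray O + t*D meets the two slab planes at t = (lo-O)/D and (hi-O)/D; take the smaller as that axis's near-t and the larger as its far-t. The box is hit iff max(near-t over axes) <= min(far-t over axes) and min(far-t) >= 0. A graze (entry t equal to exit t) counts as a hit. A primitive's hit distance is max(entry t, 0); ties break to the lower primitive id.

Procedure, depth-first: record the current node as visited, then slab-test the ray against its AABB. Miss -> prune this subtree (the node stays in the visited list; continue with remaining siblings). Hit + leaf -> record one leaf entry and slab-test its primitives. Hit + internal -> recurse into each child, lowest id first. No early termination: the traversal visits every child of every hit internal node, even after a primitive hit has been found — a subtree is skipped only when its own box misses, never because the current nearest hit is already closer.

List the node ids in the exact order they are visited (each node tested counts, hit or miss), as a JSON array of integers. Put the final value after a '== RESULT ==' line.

Traverse from the root:
N0 x:[0,41/3] y:[0,40] z:[-9,29] -> hit [0,41/3], descend [5, 12]
  N5 x:[14/3,41/3] y:[6,40] z:[-6,28] -> hit [6,41/3], descend [7, 8]
    N7 x:[14/3,41/3] y:[27,40] z:[-6,13] -> miss, prune
    N8 x:[19/3,32/3] y:[6,28] z:[-6,28] -> hit [19/3,32/3], descend [2, 4]
      N2 x:[20/3,32/3] y:[6,12] z:[-6,14] -> hit [20/3,32/3] leaf, test {P2(miss), P10(miss)}
      N4 x:[19/3,29/3] y:[9,28] z:[22,28] -> miss, prune
  N12 x:[0,5] y:[0,36] z:[-9,29] -> hit [0,5], descend [9, 14]
    N9 x:[1,5] y:[8,36] z:[2,29] -> miss, prune
    N14 x:[0,3] y:[0,29] z:[-9,6] -> hit [0,3], descend [3, 6]
      N3 x:[0,2] y:[0,11] z:[-3,1] -> hit [0,1] leaf, test {P16(miss), P18(miss)}
      N6 x:[0,3] y:[18,29] z:[-9,6] -> miss, prune

11 AABB tests over nodes [0, 5, 7, 8, 2, 4, 12, 9, 14, 3, 6]; 2 leaves entered; closest miss.

== RESULT ==
[0, 5, 7, 8, 2, 4, 12, 9, 14, 3, 6]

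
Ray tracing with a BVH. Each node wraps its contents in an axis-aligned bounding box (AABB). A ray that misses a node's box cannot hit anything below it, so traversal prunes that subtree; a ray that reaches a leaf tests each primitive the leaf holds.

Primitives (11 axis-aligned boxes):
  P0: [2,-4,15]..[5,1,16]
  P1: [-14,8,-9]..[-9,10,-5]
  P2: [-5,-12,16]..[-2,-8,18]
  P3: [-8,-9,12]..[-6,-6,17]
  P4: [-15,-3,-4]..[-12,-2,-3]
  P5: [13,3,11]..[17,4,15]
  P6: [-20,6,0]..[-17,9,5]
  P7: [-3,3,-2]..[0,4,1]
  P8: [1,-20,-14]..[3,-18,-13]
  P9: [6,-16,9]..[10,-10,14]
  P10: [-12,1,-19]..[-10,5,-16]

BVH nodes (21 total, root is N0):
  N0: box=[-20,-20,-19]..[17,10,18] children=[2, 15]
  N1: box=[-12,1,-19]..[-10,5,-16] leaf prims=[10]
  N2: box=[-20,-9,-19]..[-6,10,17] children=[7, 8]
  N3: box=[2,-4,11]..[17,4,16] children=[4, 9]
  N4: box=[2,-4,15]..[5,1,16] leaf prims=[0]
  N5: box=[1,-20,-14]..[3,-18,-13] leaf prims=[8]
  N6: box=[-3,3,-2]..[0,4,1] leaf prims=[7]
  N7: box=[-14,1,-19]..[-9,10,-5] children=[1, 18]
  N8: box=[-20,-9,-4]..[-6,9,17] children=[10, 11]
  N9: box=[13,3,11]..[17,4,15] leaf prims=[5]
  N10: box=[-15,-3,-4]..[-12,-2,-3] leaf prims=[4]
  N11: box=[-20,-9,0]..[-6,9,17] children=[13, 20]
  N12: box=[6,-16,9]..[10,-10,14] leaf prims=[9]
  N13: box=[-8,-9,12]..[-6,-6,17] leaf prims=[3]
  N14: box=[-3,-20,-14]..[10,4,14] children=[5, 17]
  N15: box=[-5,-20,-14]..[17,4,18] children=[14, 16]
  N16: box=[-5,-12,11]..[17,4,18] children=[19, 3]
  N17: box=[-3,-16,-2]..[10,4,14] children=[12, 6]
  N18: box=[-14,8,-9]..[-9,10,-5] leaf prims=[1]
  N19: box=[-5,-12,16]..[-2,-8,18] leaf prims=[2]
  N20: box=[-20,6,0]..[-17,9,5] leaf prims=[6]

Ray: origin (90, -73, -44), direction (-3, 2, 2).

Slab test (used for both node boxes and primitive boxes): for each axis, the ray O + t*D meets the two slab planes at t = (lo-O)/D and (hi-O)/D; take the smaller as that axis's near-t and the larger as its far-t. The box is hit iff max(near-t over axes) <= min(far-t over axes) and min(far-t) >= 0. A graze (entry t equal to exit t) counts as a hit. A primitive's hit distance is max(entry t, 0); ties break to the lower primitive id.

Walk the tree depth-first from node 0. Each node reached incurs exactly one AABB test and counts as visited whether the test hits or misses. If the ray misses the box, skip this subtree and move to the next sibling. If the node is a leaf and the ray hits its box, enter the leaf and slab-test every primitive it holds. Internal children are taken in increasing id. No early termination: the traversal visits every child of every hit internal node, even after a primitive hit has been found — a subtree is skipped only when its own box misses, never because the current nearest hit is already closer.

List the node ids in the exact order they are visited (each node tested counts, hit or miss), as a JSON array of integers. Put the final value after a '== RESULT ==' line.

Walk:
N0 x:[73/3,110/3] y:[53/2,83/2] z:[25/2,31] -> hit [53/2,31], descend [2, 15]
  N2 x:[32,110/3] y:[32,83/2] z:[25/2,61/2] -> miss, prune
  N15 x:[73/3,95/3] y:[53/2,77/2] z:[15,31] -> hit [53/2,31], descend [14, 16]
    N14 x:[80/3,31] y:[53/2,77/2] z:[15,29] -> hit [80/3,29], descend [5, 17]
      N5 x:[29,89/3] y:[53/2,55/2] z:[15,31/2] -> miss, prune
      N17 x:[80/3,31] y:[57/2,77/2] z:[21,29] -> hit [57/2,29], descend [6, 12]
        N6 x:[30,31] y:[38,77/2] z:[21,45/2] -> miss, prune
        N12 x:[80/3,28] y:[57/2,63/2] z:[53/2,29] -> miss, prune
    N16 x:[73/3,95/3] y:[61/2,77/2] z:[55/2,31] -> hit [61/2,31], descend [3, 19]
      N3 x:[73/3,88/3] y:[69/2,77/2] z:[55/2,30] -> miss, prune
      N19 x:[92/3,95/3] y:[61/2,65/2] z:[30,31] -> hit [92/3,31] leaf, test {P2@t=92/3}

11 AABB tests over nodes [0, 2, 15, 14, 5, 17, 6, 12, 16, 3, 19]; 1 leaf entered; closest P2.

== RESULT ==
[0, 2, 15, 14, 5, 17, 6, 12, 16, 3, 19]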